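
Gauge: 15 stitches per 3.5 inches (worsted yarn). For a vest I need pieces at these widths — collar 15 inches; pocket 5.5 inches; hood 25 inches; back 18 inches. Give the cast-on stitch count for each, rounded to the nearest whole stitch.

collar 64; pocket 24; hood 107; back 77.

Rate = 15/3.5 = 4.286 sts per in.
collar: 15 × 4.286 = 64.29 → 64.
pocket: 5.5 × 4.286 = 23.57 → 24.
hood: 25 × 4.286 = 107.14 → 107.
back: 18 × 4.286 = 77.14 → 77.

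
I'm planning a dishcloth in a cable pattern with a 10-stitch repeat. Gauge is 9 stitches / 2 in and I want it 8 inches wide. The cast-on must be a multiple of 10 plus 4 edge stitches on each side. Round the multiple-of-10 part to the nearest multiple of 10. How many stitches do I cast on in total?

9 / 2 = 4.5 sts per inch.
8 × 4.5 = 36.00 sts.
Less 8 edge sts → 28.00 for the repeat.
Nearest multiple of 10: 30.
Add back 8 edge sts → 38.

38 stitches.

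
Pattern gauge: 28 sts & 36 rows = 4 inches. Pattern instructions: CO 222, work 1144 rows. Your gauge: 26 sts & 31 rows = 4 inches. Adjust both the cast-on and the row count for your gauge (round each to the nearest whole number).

Stitches: 222 × 26/28 = 206.14 → 206.
Rows: 1144 × 31/36 = 985.11 → 985.

Cast on 206 stitches; work 985 rows.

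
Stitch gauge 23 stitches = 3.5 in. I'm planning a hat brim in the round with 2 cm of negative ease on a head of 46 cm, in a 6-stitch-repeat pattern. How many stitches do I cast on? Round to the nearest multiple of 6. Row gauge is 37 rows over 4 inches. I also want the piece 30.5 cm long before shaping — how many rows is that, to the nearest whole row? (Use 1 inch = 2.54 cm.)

Finished = 46 − 2 = 44 cm.
44 cm × 1/2.54 = 17.32 inches.
23/3.5 = 6.571 sts per in; 17.32 × 6.571 = 113.84 sts.
Nearest multiple of 6 → 114.
30.5 cm = 12.01 inches; × 9.25 = 111.07 → 111 rows.

Cast on 114 stitches; work 111 rows.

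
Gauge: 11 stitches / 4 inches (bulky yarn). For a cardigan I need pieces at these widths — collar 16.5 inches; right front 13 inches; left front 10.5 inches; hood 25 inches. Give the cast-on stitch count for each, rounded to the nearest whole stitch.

Rate = 11/4 = 2.75 sts per in.
collar: 16.5 × 2.75 = 45.38 → 45.
right front: 13 × 2.75 = 35.75 → 36.
left front: 10.5 × 2.75 = 28.88 → 29.
hood: 25 × 2.75 = 68.75 → 69.

collar 45; right front 36; left front 29; hood 69.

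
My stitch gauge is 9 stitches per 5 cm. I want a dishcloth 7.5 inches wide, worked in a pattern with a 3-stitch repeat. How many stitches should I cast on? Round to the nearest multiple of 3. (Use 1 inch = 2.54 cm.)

7.5 in = 7.5 × 2.54 = 19.05 cm.
9 / 5 = 1.8 sts/cm.
19.05 × 1.8 = 34.29 sts.
→ 33.

CO 33 sts.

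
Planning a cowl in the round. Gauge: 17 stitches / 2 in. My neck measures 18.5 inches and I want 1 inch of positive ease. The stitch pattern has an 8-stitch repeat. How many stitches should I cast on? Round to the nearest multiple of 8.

Finished = 18.5 + 1 = 19.5 inches.
17 / 2 = 8.5 sts/in.
19.5 × 8.5 = 165.75 sts.
Nearest multiple of 8: 168.

168 stitches.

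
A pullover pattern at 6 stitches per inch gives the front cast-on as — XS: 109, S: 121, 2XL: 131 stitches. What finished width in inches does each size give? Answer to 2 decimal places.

6/1 = 6 sts per in.
XS: 109 / 6 = 18.167 → 18.17 in.
S: 121 / 6 = 20.167 → 20.17 in.
2XL: 131 / 6 = 21.833 → 21.83 in.

XS 18.17 inches; S 20.17 inches; 2XL 21.83 inches.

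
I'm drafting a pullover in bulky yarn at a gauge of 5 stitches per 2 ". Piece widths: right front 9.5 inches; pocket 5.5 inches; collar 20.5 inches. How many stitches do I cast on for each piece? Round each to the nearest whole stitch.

right front 24; pocket 14; collar 51.

Rate = 5/2 = 2.5 sts per in.
right front: 9.5 × 2.5 = 23.75 → 24.
pocket: 5.5 × 2.5 = 13.75 → 14.
collar: 20.5 × 2.5 = 51.25 → 51.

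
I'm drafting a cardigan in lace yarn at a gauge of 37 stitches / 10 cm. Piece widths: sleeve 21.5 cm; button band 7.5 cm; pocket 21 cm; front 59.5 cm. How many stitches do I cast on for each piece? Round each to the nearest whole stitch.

sleeve 80; button band 28; pocket 78; front 220.

Rate = 37/10 = 3.7 sts per cm.
sleeve: 21.5 × 3.7 = 79.55 → 80.
button band: 7.5 × 3.7 = 27.75 → 28.
pocket: 21 × 3.7 = 77.70 → 78.
front: 59.5 × 3.7 = 220.15 → 220.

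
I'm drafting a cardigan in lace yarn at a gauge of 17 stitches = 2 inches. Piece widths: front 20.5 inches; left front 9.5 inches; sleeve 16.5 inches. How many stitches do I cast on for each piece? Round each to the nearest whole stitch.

Rate = 17/2 = 8.5 sts per in.
front: 20.5 × 8.5 = 174.25 → 174.
left front: 9.5 × 8.5 = 80.75 → 81.
sleeve: 16.5 × 8.5 = 140.25 → 140.

front 174; left front 81; sleeve 140.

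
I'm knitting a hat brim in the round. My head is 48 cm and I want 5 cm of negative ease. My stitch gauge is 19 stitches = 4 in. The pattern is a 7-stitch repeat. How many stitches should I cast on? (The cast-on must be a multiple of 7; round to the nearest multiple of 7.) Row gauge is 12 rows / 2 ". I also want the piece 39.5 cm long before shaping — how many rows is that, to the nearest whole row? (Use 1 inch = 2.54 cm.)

Cast on 77 stitches; work 93 rows.

Finished = 48 − 5 = 43 cm.
43 cm × 1/2.54 = 16.93 inches.
19/4 = 4.75 sts per in; 16.93 × 4.75 = 80.41 sts.
Nearest multiple of 7 → 77.
39.5 cm = 15.55 inches; × 6 = 93.31 → 93 rows.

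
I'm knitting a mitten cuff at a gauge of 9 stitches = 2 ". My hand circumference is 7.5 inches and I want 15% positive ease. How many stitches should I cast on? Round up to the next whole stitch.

Finished = 7.5 × 1.15 = 8.62 in.
9 / 2 = 4.5 sts per inch.
8.62 × 4.5 = 38.81 sts.
→ 39 sts.

Cast on 39 stitches.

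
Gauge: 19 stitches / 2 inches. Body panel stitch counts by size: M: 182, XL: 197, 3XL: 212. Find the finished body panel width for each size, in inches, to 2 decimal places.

19/2 = 9.5 sts per in.
M: 182 / 9.5 = 19.158 → 19.16 in.
XL: 197 / 9.5 = 20.737 → 20.74 in.
3XL: 212 / 9.5 = 22.316 → 22.32 in.

M 19.16 inches; XL 20.74 inches; 3XL 22.32 inches.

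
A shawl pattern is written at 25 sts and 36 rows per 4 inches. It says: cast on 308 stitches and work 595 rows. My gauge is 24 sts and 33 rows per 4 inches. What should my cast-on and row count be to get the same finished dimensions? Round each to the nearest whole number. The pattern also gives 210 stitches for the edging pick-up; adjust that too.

Cast on 296 stitches; work 545 rows; edging pick-up 202 stitches.

Stitches: 308 × 24/25 = 295.68 → 296.
Rows: 595 × 33/36 = 545.42 → 545.
edging pick-up: 210 × 24/25 = 201.60 → 202.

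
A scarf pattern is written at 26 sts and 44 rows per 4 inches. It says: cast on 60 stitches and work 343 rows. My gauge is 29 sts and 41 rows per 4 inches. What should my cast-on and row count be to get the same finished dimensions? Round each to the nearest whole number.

Stitches: 60 × 29/26 = 66.92 → 67.
Rows: 343 × 41/44 = 319.61 → 320.

Cast on 67 stitches; work 320 rows.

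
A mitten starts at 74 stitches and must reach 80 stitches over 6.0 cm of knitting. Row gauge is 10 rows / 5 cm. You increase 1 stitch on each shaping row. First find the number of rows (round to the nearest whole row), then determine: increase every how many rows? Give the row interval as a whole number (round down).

Increase every 2nd row.

Rows = 6.0 × 2 = 12.0 → 12 rows.
Stitches to add: 6 → 6 shaping rows (at 1 st each).
12 / 6 = 2.00 → every 2 rows.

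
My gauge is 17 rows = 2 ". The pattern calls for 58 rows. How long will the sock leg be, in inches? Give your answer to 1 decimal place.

6.8 inches.

17 rows / 2 inch = 8.5 rows per inch.
58 / 8.5 = 6.82 inches.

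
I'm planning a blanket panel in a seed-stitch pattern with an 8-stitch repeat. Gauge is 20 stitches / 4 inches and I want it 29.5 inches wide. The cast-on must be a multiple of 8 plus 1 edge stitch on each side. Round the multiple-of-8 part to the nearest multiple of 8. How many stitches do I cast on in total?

Cast on 146 stitches.

20 / 4 = 5 sts per inch.
29.5 × 5 = 147.50 sts.
Less 2 edge sts → 145.50 for the repeat.
Nearest multiple of 8: 144.
Add back 2 edge sts → 146.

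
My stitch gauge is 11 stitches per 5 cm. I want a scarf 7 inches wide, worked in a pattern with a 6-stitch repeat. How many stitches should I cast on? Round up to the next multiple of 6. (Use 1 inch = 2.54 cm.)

42 stitches.

7 in = 7 × 2.54 = 17.78 cm.
11 / 5 = 2.2 sts/cm.
17.78 × 2.2 = 39.12 sts.
→ 42.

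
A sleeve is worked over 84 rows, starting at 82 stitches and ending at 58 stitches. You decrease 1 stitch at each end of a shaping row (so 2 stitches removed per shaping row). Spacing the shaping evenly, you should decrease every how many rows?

Decrease every 7th row.

Stitches to remove: |58 − 82| = 24.
Shaping rows needed: 24 / 2 = 12.
84 rows / 12 = every 7 rows.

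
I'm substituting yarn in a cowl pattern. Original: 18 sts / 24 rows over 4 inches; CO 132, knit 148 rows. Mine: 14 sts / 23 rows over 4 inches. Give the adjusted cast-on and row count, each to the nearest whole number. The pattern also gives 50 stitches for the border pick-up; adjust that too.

Stitches: 132 × 14/18 = 102.67 → 103.
Rows: 148 × 23/24 = 141.83 → 142.
border pick-up: 50 × 14/18 = 38.89 → 39.

Cast on 103 stitches; work 142 rows; border pick-up 39 stitches.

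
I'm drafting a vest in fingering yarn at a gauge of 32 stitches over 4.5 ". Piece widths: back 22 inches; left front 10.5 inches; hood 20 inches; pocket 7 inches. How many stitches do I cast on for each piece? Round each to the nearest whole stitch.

Rate = 32/4.5 = 7.111 sts per in.
back: 22 × 7.111 = 156.44 → 156.
left front: 10.5 × 7.111 = 74.67 → 75.
hood: 20 × 7.111 = 142.22 → 142.
pocket: 7 × 7.111 = 49.78 → 50.

back 156; left front 75; hood 142; pocket 50.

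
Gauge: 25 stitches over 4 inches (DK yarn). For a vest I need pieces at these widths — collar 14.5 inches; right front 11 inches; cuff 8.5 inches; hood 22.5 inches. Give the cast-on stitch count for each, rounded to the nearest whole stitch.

Rate = 25/4 = 6.25 sts per in.
collar: 14.5 × 6.25 = 90.62 → 91.
right front: 11 × 6.25 = 68.75 → 69.
cuff: 8.5 × 6.25 = 53.12 → 53.
hood: 22.5 × 6.25 = 140.62 → 141.

collar 91; right front 69; cuff 53; hood 141.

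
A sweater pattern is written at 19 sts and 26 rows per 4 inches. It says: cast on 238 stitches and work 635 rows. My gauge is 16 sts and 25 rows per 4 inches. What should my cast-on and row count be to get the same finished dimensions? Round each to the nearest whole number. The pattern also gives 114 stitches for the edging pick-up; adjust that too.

Cast on 200 stitches; work 611 rows; edging pick-up 96 stitches.

Stitches: 238 × 16/19 = 200.42 → 200.
Rows: 635 × 25/26 = 610.58 → 611.
edging pick-up: 114 × 16/19 = 96.00 → 96.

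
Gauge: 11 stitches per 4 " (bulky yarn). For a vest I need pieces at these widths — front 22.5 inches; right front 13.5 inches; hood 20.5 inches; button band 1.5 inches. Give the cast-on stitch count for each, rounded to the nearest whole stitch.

front 62; right front 37; hood 56; button band 4.

Rate = 11/4 = 2.75 sts per in.
front: 22.5 × 2.75 = 61.88 → 62.
right front: 13.5 × 2.75 = 37.12 → 37.
hood: 20.5 × 2.75 = 56.38 → 56.
button band: 1.5 × 2.75 = 4.12 → 4.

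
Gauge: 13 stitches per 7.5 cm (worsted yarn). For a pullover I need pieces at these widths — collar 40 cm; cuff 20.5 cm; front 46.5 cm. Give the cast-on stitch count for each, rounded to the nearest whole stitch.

Rate = 13/7.5 = 1.733 sts per cm.
collar: 40 × 1.733 = 69.33 → 69.
cuff: 20.5 × 1.733 = 35.53 → 36.
front: 46.5 × 1.733 = 80.60 → 81.

collar 69; cuff 36; front 81.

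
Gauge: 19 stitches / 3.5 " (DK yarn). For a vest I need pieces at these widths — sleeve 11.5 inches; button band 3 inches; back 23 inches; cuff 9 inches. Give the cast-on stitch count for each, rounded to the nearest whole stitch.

Rate = 19/3.5 = 5.429 sts per in.
sleeve: 11.5 × 5.429 = 62.43 → 62.
button band: 3 × 5.429 = 16.29 → 16.
back: 23 × 5.429 = 124.86 → 125.
cuff: 9 × 5.429 = 48.86 → 49.

sleeve 62; button band 16; back 125; cuff 49.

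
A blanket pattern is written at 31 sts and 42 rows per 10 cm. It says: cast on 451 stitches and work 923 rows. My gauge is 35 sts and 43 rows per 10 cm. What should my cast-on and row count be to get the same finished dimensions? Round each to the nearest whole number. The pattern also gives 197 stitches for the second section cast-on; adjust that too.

Stitches: 451 × 35/31 = 509.19 → 509.
Rows: 923 × 43/42 = 944.98 → 945.
second section cast-on: 197 × 35/31 = 222.42 → 222.

Cast on 509 stitches; work 945 rows; second section cast-on 222 stitches.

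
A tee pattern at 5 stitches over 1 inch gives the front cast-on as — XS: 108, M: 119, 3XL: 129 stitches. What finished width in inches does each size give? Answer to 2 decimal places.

5/1 = 5 sts per in.
XS: 108 / 5 = 21.600 → 21.60 in.
M: 119 / 5 = 23.800 → 23.80 in.
3XL: 129 / 5 = 25.800 → 25.80 in.

XS 21.60 inches; M 23.80 inches; 3XL 25.80 inches.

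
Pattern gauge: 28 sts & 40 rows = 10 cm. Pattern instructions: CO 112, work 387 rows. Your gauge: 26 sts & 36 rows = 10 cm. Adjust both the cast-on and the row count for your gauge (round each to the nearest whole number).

Stitches: 112 × 26/28 = 104.00 → 104.
Rows: 387 × 36/40 = 348.30 → 348.

Cast on 104 stitches; work 348 rows.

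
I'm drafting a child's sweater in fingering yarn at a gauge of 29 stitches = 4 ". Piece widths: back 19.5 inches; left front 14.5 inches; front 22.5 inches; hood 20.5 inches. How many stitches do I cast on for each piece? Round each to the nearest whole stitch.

back 141; left front 105; front 163; hood 149.

Rate = 29/4 = 7.25 sts per in.
back: 19.5 × 7.25 = 141.38 → 141.
left front: 14.5 × 7.25 = 105.12 → 105.
front: 22.5 × 7.25 = 163.12 → 163.
hood: 20.5 × 7.25 = 148.62 → 149.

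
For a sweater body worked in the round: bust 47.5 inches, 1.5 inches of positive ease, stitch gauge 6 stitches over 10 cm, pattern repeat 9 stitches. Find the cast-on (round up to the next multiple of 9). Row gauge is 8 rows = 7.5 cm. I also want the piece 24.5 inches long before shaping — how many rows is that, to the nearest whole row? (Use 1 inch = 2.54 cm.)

Finished = 47.5 + 1.5 = 49 inches.
49 inches × 2.54 = 124.46 cm.
6/10 = 0.6 sts per cm; 124.46 × 0.6 = 74.68 sts.
Next multiple of 9 → 81.
24.5 inches = 62.23 cm; × 1.067 = 66.38 → 66 rows.

Cast on 81 stitches; work 66 rows.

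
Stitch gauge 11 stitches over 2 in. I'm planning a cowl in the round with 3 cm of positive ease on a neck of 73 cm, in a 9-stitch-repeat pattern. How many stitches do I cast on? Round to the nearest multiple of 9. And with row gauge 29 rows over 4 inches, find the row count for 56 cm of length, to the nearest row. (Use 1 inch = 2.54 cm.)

Cast on 162 stitches; work 160 rows.

Finished = 73 + 3 = 76 cm.
76 cm × 1/2.54 = 29.92 inches.
11/2 = 5.5 sts per in; 29.92 × 5.5 = 164.57 sts.
Nearest multiple of 9 → 162.
56 cm = 22.05 inches; × 7.25 = 159.84 → 160 rows.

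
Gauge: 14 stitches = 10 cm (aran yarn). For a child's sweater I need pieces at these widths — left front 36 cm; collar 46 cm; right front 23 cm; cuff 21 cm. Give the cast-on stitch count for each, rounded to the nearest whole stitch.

Rate = 14/10 = 1.4 sts per cm.
left front: 36 × 1.4 = 50.40 → 50.
collar: 46 × 1.4 = 64.40 → 64.
right front: 23 × 1.4 = 32.20 → 32.
cuff: 21 × 1.4 = 29.40 → 29.

left front 50; collar 64; right front 32; cuff 29.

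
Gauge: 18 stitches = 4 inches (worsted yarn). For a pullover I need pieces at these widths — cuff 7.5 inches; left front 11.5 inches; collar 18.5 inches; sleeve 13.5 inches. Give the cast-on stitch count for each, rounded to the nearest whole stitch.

cuff 34; left front 52; collar 83; sleeve 61.

Rate = 18/4 = 4.5 sts per in.
cuff: 7.5 × 4.5 = 33.75 → 34.
left front: 11.5 × 4.5 = 51.75 → 52.
collar: 18.5 × 4.5 = 83.25 → 83.
sleeve: 13.5 × 4.5 = 60.75 → 61.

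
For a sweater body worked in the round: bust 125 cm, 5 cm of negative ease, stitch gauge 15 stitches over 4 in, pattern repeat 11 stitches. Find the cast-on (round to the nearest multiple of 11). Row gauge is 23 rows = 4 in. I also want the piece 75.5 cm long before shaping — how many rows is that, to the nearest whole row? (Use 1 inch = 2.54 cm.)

Cast on 176 stitches; work 171 rows.

Finished = 125 − 5 = 120 cm.
120 cm × 1/2.54 = 47.24 inches.
15/4 = 3.75 sts per in; 47.24 × 3.75 = 177.17 sts.
Nearest multiple of 11 → 176.
75.5 cm = 29.72 inches; × 5.75 = 170.92 → 171 rows.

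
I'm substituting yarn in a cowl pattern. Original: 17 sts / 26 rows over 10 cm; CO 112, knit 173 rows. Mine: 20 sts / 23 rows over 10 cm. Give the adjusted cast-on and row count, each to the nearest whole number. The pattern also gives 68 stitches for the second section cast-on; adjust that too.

Stitches: 112 × 20/17 = 131.76 → 132.
Rows: 173 × 23/26 = 153.04 → 153.
second section cast-on: 68 × 20/17 = 80.00 → 80.

Cast on 132 stitches; work 153 rows; second section cast-on 80 stitches.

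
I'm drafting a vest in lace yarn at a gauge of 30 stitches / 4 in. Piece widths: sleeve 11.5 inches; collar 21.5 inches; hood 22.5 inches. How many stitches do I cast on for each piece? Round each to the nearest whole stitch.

Rate = 30/4 = 7.5 sts per in.
sleeve: 11.5 × 7.5 = 86.25 → 86.
collar: 21.5 × 7.5 = 161.25 → 161.
hood: 22.5 × 7.5 = 168.75 → 169.

sleeve 86; collar 161; hood 169.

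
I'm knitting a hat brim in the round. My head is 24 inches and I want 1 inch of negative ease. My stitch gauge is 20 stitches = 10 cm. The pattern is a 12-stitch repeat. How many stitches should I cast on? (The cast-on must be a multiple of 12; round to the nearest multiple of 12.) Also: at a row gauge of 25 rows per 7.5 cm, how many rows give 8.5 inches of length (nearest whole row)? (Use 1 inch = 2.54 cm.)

Finished = 24 − 1 = 23 inches.
23 inches × 2.54 = 58.42 cm.
20/10 = 2 sts per cm; 58.42 × 2 = 116.84 sts.
Nearest multiple of 12 → 120.
8.5 inches = 21.59 cm; × 3.333 = 71.97 → 72 rows.

Cast on 120 stitches; work 72 rows.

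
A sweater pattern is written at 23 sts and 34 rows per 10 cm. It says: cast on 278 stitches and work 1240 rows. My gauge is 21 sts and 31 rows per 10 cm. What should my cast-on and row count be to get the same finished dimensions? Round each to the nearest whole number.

Stitches: 278 × 21/23 = 253.83 → 254.
Rows: 1240 × 31/34 = 1130.59 → 1131.

Cast on 254 stitches; work 1131 rows.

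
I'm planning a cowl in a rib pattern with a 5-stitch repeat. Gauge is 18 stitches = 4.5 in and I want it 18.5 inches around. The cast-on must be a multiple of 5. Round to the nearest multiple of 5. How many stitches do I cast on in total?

18 / 4.5 = 4 sts per inch.
18.5 × 4 = 74.00 sts.
Nearest multiple of 5: 75.

75 stitches.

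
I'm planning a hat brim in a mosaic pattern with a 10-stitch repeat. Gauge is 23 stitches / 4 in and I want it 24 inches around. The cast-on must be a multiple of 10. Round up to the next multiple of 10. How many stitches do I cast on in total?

23 / 4 = 5.75 sts per inch.
24 × 5.75 = 138.00 sts.
Next multiple of 10: 140.

Cast on 140 stitches.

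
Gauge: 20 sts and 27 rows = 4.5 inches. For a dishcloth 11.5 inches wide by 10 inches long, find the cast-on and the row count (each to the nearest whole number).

Stitch gauge = 20/4.5 = 4.444 sts/in; 11.5 × 4.444 = 51.11 → 51 sts.
Row gauge = 27/4.5 = 6 rows/in; 10 × 6 = 60.00 → 60 rows.

Cast on 51 stitches and work 60 rows.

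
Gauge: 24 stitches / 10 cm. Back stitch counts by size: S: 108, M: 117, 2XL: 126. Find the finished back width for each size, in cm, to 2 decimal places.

S 45.00 cm; M 48.75 cm; 2XL 52.50 cm.

24/10 = 2.4 sts per cm.
S: 108 / 2.4 = 45.000 → 45.00 cm.
M: 117 / 2.4 = 48.750 → 48.75 cm.
2XL: 126 / 2.4 = 52.500 → 52.50 cm.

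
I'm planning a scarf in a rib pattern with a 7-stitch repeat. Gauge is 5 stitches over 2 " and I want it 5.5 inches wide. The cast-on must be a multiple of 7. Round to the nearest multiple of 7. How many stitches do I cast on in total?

5 / 2 = 2.5 sts per inch.
5.5 × 2.5 = 13.75 sts.
Nearest multiple of 7: 14.

Cast on 14 stitches.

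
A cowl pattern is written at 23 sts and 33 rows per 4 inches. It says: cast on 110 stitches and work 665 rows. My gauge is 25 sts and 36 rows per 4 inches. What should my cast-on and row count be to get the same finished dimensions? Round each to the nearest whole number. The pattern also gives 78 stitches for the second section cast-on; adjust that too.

Cast on 120 stitches; work 725 rows; second section cast-on 85 stitches.

Stitches: 110 × 25/23 = 119.57 → 120.
Rows: 665 × 36/33 = 725.45 → 725.
second section cast-on: 78 × 25/23 = 84.78 → 85.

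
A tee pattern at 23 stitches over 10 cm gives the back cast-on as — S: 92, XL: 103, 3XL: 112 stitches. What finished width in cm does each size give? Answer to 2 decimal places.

23/10 = 2.3 sts per cm.
S: 92 / 2.3 = 40.000 → 40.00 cm.
XL: 103 / 2.3 = 44.783 → 44.78 cm.
3XL: 112 / 2.3 = 48.696 → 48.70 cm.

S 40.00 cm; XL 44.78 cm; 3XL 48.70 cm.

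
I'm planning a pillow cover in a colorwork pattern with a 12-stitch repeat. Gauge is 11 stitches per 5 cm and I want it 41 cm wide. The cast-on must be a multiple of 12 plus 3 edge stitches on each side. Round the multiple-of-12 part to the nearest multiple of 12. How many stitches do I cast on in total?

90 stitches.

11 / 5 = 2.2 sts per cm.
41 × 2.2 = 90.20 sts.
Less 6 edge sts → 84.20 for the repeat.
Nearest multiple of 12: 84.
Add back 6 edge sts → 90.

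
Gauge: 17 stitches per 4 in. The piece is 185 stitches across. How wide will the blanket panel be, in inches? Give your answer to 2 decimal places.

17 stitches / 4 inch = 4.25 stitches per inch.
185 / 4.25 = 43.529 inches.

43.53 inches.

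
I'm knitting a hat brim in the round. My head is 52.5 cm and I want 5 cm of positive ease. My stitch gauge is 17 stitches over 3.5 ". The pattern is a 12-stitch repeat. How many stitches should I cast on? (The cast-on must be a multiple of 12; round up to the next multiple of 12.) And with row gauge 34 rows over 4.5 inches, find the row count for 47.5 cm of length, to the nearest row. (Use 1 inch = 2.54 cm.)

Finished = 52.5 + 5 = 57.5 cm.
57.5 cm × 1/2.54 = 22.64 inches.
17/3.5 = 4.857 sts per in; 22.64 × 4.857 = 109.96 sts.
Next multiple of 12 → 120.
47.5 cm = 18.70 inches; × 7.556 = 141.29 → 141 rows.

Cast on 120 stitches; work 141 rows.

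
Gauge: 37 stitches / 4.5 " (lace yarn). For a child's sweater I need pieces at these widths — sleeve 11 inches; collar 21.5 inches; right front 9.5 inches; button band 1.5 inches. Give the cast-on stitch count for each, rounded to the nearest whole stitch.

sleeve 90; collar 177; right front 78; button band 12.

Rate = 37/4.5 = 8.222 sts per in.
sleeve: 11 × 8.222 = 90.44 → 90.
collar: 21.5 × 8.222 = 176.78 → 177.
right front: 9.5 × 8.222 = 78.11 → 78.
button band: 1.5 × 8.222 = 12.33 → 12.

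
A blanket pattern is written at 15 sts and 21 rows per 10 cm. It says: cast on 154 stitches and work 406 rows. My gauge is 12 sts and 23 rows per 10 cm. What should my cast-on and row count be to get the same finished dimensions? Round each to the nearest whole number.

Cast on 123 stitches; work 445 rows.

Stitches: 154 × 12/15 = 123.20 → 123.
Rows: 406 × 23/21 = 444.67 → 445.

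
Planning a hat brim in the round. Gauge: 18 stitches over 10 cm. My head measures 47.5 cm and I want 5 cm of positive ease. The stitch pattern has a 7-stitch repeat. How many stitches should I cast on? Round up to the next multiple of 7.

Cast on 98 stitches.

Finished = 47.5 + 5 = 52.5 cm.
18 / 10 = 1.8 sts/cm.
52.5 × 1.8 = 94.50 sts.
Next multiple of 7: 98.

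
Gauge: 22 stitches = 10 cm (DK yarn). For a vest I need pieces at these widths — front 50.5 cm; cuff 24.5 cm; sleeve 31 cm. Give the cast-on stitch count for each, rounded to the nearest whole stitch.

Rate = 22/10 = 2.2 sts per cm.
front: 50.5 × 2.2 = 111.10 → 111.
cuff: 24.5 × 2.2 = 53.90 → 54.
sleeve: 31 × 2.2 = 68.20 → 68.

front 111; cuff 54; sleeve 68.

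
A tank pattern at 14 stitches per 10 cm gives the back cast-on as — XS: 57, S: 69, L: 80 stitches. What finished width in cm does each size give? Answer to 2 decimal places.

XS 40.71 cm; S 49.29 cm; L 57.14 cm.

14/10 = 1.4 sts per cm.
XS: 57 / 1.4 = 40.714 → 40.71 cm.
S: 69 / 1.4 = 49.286 → 49.29 cm.
L: 80 / 1.4 = 57.143 → 57.14 cm.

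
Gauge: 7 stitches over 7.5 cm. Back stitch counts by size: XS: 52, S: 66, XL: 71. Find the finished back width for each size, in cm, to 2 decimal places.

7/7.5 = 0.933 sts per cm.
XS: 52 / 0.933 = 55.714 → 55.71 cm.
S: 66 / 0.933 = 70.714 → 70.71 cm.
XL: 71 / 0.933 = 76.071 → 76.07 cm.

XS 55.71 cm; S 70.71 cm; XL 76.07 cm.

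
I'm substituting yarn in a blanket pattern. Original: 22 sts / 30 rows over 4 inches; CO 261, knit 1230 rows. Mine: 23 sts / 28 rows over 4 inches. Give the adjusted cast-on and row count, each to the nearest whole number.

Cast on 273 stitches; work 1148 rows.

Stitches: 261 × 23/22 = 272.86 → 273.
Rows: 1230 × 28/30 = 1148.00 → 1148.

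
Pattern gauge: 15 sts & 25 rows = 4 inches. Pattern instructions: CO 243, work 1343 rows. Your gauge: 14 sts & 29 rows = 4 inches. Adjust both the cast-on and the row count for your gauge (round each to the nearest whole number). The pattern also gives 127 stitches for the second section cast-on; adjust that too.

Stitches: 243 × 14/15 = 226.80 → 227.
Rows: 1343 × 29/25 = 1557.88 → 1558.
second section cast-on: 127 × 14/15 = 118.53 → 119.

Cast on 227 stitches; work 1558 rows; second section cast-on 119 stitches.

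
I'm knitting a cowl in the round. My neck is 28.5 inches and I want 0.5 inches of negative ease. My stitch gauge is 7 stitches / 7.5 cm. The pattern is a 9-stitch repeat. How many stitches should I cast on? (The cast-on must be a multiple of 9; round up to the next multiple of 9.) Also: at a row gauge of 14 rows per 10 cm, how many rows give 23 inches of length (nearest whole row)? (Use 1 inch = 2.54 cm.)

Finished = 28.5 − 0.5 = 28 inches.
28 inches × 2.54 = 71.12 cm.
7/7.5 = 0.933 sts per cm; 71.12 × 0.933 = 66.38 sts.
Next multiple of 9 → 72.
23 inches = 58.42 cm; × 1.4 = 81.79 → 82 rows.

Cast on 72 stitches; work 82 rows.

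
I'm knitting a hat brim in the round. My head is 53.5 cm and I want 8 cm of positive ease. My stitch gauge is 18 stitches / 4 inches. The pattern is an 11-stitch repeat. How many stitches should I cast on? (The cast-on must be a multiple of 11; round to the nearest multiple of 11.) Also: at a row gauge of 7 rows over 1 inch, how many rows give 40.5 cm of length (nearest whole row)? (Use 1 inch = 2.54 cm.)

Cast on 110 stitches; work 112 rows.

Finished = 53.5 + 8 = 61.5 cm.
61.5 cm × 1/2.54 = 24.21 inches.
18/4 = 4.5 sts per in; 24.21 × 4.5 = 108.96 sts.
Nearest multiple of 11 → 110.
40.5 cm = 15.94 inches; × 7 = 111.61 → 112 rows.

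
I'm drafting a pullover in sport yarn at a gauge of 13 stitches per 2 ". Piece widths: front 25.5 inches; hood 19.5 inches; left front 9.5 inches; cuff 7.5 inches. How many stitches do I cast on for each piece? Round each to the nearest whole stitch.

front 166; hood 127; left front 62; cuff 49.

Rate = 13/2 = 6.5 sts per in.
front: 25.5 × 6.5 = 165.75 → 166.
hood: 19.5 × 6.5 = 126.75 → 127.
left front: 9.5 × 6.5 = 61.75 → 62.
cuff: 7.5 × 6.5 = 48.75 → 49.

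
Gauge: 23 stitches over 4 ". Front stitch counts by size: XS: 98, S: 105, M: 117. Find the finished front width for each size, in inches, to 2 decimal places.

23/4 = 5.75 sts per in.
XS: 98 / 5.75 = 17.043 → 17.04 in.
S: 105 / 5.75 = 18.261 → 18.26 in.
M: 117 / 5.75 = 20.348 → 20.35 in.

XS 17.04 inches; S 18.26 inches; M 20.35 inches.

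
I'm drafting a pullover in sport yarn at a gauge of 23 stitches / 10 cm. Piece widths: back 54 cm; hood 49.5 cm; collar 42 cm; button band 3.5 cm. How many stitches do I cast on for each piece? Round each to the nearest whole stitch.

Rate = 23/10 = 2.3 sts per cm.
back: 54 × 2.3 = 124.20 → 124.
hood: 49.5 × 2.3 = 113.85 → 114.
collar: 42 × 2.3 = 96.60 → 97.
button band: 3.5 × 2.3 = 8.05 → 8.

back 124; hood 114; collar 97; button band 8.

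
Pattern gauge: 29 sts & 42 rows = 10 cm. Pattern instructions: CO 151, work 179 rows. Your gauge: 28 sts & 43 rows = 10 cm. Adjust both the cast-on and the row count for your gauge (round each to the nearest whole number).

Stitches: 151 × 28/29 = 145.79 → 146.
Rows: 179 × 43/42 = 183.26 → 183.

Cast on 146 stitches; work 183 rows.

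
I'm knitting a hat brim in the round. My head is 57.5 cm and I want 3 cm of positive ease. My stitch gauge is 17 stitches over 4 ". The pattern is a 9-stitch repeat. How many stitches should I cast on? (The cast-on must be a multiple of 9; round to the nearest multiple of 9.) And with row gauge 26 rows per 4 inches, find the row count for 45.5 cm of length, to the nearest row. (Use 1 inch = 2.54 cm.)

Finished = 57.5 + 3 = 60.5 cm.
60.5 cm × 1/2.54 = 23.82 inches.
17/4 = 4.25 sts per in; 23.82 × 4.25 = 101.23 sts.
Nearest multiple of 9 → 99.
45.5 cm = 17.91 inches; × 6.5 = 116.44 → 116 rows.

Cast on 99 stitches; work 116 rows.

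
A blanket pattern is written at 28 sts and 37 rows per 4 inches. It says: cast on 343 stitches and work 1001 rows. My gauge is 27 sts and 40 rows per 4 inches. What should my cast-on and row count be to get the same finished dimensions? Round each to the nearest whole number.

Stitches: 343 × 27/28 = 330.75 → 331.
Rows: 1001 × 40/37 = 1082.16 → 1082.

Cast on 331 stitches; work 1082 rows.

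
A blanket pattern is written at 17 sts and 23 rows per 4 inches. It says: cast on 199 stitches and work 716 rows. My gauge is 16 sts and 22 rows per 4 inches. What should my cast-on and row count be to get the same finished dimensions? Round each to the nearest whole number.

Stitches: 199 × 16/17 = 187.29 → 187.
Rows: 716 × 22/23 = 684.87 → 685.

Cast on 187 stitches; work 685 rows.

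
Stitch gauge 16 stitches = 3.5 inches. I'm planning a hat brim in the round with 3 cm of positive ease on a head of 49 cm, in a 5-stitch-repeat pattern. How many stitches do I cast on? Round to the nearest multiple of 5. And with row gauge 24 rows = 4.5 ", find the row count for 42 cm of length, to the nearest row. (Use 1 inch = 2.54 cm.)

Finished = 49 + 3 = 52 cm.
52 cm × 1/2.54 = 20.47 inches.
16/3.5 = 4.571 sts per in; 20.47 × 4.571 = 93.59 sts.
Nearest multiple of 5 → 95.
42 cm = 16.54 inches; × 5.333 = 88.19 → 88 rows.

Cast on 95 stitches; work 88 rows.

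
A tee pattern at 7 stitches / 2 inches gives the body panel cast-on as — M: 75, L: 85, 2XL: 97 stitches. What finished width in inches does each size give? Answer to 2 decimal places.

M 21.43 inches; L 24.29 inches; 2XL 27.71 inches.

7/2 = 3.5 sts per in.
M: 75 / 3.5 = 21.429 → 21.43 in.
L: 85 / 3.5 = 24.286 → 24.29 in.
2XL: 97 / 3.5 = 27.714 → 27.71 in.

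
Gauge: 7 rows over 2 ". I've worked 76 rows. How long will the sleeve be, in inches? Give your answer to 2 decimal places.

7 rows / 2 inch = 3.5 rows per inch.
76 / 3.5 = 21.714 inches.

21.71 inches.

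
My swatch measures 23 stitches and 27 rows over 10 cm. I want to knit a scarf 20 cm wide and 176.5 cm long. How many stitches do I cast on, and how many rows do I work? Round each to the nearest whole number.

Cast on 46 stitches and work 477 rows.

Stitch gauge = 23/10 = 2.3 sts/cm; 20 × 2.3 = 46.00 → 46 sts.
Row gauge = 27/10 = 2.7 rows/cm; 176.5 × 2.7 = 476.55 → 477 rows.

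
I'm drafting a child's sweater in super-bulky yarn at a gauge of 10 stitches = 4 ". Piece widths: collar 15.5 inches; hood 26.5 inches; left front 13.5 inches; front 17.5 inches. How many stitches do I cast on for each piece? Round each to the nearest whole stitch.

collar 39; hood 66; left front 34; front 44.

Rate = 10/4 = 2.5 sts per in.
collar: 15.5 × 2.5 = 38.75 → 39.
hood: 26.5 × 2.5 = 66.25 → 66.
left front: 13.5 × 2.5 = 33.75 → 34.
front: 17.5 × 2.5 = 43.75 → 44.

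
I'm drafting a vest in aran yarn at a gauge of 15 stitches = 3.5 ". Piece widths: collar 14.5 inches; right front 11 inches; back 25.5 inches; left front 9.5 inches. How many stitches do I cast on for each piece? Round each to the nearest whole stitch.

Rate = 15/3.5 = 4.286 sts per in.
collar: 14.5 × 4.286 = 62.14 → 62.
right front: 11 × 4.286 = 47.14 → 47.
back: 25.5 × 4.286 = 109.29 → 109.
left front: 9.5 × 4.286 = 40.71 → 41.

collar 62; right front 47; back 109; left front 41.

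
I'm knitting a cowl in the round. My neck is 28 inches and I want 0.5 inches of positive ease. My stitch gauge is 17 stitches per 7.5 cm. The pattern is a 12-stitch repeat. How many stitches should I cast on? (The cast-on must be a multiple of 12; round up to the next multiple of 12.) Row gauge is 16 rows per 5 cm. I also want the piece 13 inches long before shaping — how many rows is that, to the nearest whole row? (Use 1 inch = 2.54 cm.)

Cast on 168 stitches; work 106 rows.

Finished = 28 + 0.5 = 28.5 inches.
28.5 inches × 2.54 = 72.39 cm.
17/7.5 = 2.267 sts per cm; 72.39 × 2.267 = 164.08 sts.
Next multiple of 12 → 168.
13 inches = 33.02 cm; × 3.2 = 105.66 → 106 rows.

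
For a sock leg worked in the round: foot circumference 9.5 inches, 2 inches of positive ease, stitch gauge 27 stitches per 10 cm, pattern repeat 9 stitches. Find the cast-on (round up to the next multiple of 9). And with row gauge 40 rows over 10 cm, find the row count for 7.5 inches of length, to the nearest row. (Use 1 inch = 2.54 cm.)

Cast on 81 stitches; work 76 rows.

Finished = 9.5 + 2 = 11.5 inches.
11.5 inches × 2.54 = 29.21 cm.
27/10 = 2.7 sts per cm; 29.21 × 2.7 = 78.87 sts.
Next multiple of 9 → 81.
7.5 inches = 19.05 cm; × 4 = 76.20 → 76 rows.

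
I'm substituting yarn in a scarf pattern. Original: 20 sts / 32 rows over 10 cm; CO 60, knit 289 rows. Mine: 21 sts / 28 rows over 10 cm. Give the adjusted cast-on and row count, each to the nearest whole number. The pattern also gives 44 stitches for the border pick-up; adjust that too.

Stitches: 60 × 21/20 = 63.00 → 63.
Rows: 289 × 28/32 = 252.88 → 253.
border pick-up: 44 × 21/20 = 46.20 → 46.

Cast on 63 stitches; work 253 rows; border pick-up 46 stitches.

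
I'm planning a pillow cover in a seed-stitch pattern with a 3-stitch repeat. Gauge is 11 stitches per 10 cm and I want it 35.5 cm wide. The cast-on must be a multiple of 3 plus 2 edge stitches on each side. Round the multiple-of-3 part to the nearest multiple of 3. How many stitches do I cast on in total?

11 / 10 = 1.1 sts per cm.
35.5 × 1.1 = 39.05 sts.
Less 4 edge sts → 35.05 for the repeat.
Nearest multiple of 3: 36.
Add back 4 edge sts → 40.

40 stitches.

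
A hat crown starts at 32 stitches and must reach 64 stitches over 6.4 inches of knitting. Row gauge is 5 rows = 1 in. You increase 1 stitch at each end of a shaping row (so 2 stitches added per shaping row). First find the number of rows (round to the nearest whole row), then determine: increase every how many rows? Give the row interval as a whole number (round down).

Rows = 6.4 × 5 = 32.0 → 32 rows.
Stitches to add: 32 → 16 shaping rows (at 2 st each).
32 / 16 = 2.00 → every 2 rows.

Increase every 2nd row.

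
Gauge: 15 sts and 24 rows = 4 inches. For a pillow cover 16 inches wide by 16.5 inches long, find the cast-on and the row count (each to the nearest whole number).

Cast on 60 stitches and work 99 rows.

Stitch gauge = 15/4 = 3.75 sts/in; 16 × 3.75 = 60.00 → 60 sts.
Row gauge = 24/4 = 6 rows/in; 16.5 × 6 = 99.00 → 99 rows.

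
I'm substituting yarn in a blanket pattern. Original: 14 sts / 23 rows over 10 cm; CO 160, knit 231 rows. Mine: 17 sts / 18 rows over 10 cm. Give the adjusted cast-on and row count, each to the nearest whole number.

Stitches: 160 × 17/14 = 194.29 → 194.
Rows: 231 × 18/23 = 180.78 → 181.

Cast on 194 stitches; work 181 rows.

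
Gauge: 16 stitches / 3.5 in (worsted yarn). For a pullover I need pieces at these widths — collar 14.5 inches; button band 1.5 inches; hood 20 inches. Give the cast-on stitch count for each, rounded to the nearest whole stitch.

collar 66; button band 7; hood 91.

Rate = 16/3.5 = 4.571 sts per in.
collar: 14.5 × 4.571 = 66.29 → 66.
button band: 1.5 × 4.571 = 6.86 → 7.
hood: 20 × 4.571 = 91.43 → 91.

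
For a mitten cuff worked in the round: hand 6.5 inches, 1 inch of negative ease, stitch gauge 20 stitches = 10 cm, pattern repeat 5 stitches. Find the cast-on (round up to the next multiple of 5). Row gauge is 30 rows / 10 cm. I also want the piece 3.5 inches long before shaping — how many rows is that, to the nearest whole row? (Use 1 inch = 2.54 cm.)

Finished = 6.5 − 1 = 5.5 inches.
5.5 inches × 2.54 = 13.97 cm.
20/10 = 2 sts per cm; 13.97 × 2 = 27.94 sts.
Next multiple of 5 → 30.
3.5 inches = 8.89 cm; × 3 = 26.67 → 27 rows.

Cast on 30 stitches; work 27 rows.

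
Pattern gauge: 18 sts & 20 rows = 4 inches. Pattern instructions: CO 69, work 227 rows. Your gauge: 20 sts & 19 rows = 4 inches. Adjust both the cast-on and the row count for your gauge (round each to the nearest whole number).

Cast on 77 stitches; work 216 rows.

Stitches: 69 × 20/18 = 76.67 → 77.
Rows: 227 × 19/20 = 215.65 → 216.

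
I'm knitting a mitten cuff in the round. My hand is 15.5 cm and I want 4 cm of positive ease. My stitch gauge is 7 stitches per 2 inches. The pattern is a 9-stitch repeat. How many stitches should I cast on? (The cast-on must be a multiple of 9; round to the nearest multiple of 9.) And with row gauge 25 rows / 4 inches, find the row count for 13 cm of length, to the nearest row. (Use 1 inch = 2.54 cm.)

Cast on 27 stitches; work 32 rows.

Finished = 15.5 + 4 = 19.5 cm.
19.5 cm × 1/2.54 = 7.68 inches.
7/2 = 3.5 sts per in; 7.68 × 3.5 = 26.87 sts.
Nearest multiple of 9 → 27.
13 cm = 5.12 inches; × 6.25 = 31.99 → 32 rows.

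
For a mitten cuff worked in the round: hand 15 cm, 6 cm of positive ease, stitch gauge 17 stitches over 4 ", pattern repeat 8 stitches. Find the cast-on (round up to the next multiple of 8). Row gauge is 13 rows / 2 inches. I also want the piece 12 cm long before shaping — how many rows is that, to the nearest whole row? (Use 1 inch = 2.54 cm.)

Finished = 15 + 6 = 21 cm.
21 cm × 1/2.54 = 8.27 inches.
17/4 = 4.25 sts per in; 8.27 × 4.25 = 35.14 sts.
Next multiple of 8 → 40.
12 cm = 4.72 inches; × 6.5 = 30.71 → 31 rows.

Cast on 40 stitches; work 31 rows.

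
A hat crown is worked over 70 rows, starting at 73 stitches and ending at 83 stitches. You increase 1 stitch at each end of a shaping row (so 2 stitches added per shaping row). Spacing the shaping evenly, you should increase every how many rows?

Stitches to add: |83 − 73| = 10.
Shaping rows needed: 10 / 2 = 5.
70 rows / 5 = every 14 rows.

Increase every 14th row.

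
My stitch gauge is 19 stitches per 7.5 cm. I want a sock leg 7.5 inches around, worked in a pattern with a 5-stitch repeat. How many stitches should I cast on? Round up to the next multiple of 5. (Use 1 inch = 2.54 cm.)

7.5 in = 7.5 × 2.54 = 19.05 cm.
19 / 7.5 = 2.533 sts/cm.
19.05 × 2.533 = 48.26 sts.
→ 50.

Cast on 50 stitches.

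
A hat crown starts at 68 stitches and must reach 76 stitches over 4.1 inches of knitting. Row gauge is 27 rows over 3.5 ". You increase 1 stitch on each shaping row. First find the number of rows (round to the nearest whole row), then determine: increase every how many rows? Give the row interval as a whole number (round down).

Increase every 4th row.

Rows = 4.1 × 7.714 = 31.6 → 32 rows.
Stitches to add: 8 → 8 shaping rows (at 1 st each).
32 / 8 = 4.00 → every 4 rows.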